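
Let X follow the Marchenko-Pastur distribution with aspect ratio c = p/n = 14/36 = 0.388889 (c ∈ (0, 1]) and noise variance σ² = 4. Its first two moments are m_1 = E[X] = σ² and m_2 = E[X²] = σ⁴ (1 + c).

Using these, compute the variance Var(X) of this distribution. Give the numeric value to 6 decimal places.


m_1 = E[X] = σ² = 4, so m_1² = 16.
m_2 = E[X²] = σ⁴ (1 + c) = 16 · (1 + 0.388889) = 16 · 1.388889 = 22.222222.
(Note m_2 − m_1² simplifies to c · σ⁴ = 0.388889 · 16.)

Var(X) = m_2 − m_1² = 22.222222 − 16 = 6.222222.


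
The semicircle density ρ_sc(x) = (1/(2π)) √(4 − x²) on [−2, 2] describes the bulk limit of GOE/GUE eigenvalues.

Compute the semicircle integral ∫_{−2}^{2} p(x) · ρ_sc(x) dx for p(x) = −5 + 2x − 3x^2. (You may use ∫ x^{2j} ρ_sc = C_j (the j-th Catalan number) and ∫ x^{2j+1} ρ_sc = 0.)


Write p(x) = Σ a_i x^i, split into monomials and integrate each against ρ_sc separately.
Using ∫ x^{2j} ρ_sc = C_j = (1/(j+1)) C(2j, j) (Catalan numbers) and ∫ x^{2j+1} ρ_sc = 0 (odd monomials vanish by symmetry):
  i = 0 (even): a_0 · C_{0} = -5 · 1 = -5
  i = 1 (odd): ∫ x^1 ρ_sc = 0 (vanishes)
  i = 2 (even): a_2 · C_{1} = -3 · 1 = -3

Summing the contributions: ∫_{−2}^{2} p(x) ρ_sc(x) dx = (-5) + (-3) = -8.


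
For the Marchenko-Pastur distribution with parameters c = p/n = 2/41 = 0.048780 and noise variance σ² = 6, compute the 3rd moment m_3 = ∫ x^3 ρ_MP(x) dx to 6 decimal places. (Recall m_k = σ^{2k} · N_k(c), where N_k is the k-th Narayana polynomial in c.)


E[X³] = σ⁶ (1 + 3c + c²) (third MP moment). With σ² = 6 (so σ⁶ = 216) and c = 2/41 = 0.048780: E[X³] = 216 · (1 + 3·0.048780 + (0.048780)²) = 216 · 1.148721.

So E[X^3] = 248.123736.


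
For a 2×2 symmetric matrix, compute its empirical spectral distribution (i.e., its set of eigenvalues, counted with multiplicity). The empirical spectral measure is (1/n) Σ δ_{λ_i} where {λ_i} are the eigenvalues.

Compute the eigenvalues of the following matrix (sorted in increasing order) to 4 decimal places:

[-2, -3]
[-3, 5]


Since M is real symmetric, both eigenvalues are real; they are the roots of det(λI − M) = λ² − (tr M) λ + det M.
tr M = -2 + 5 = 3.
det M = (-2)·5 − (-3)² = -10 − 9 = -19.
Characteristic polynomial: λ² − 3λ − 19 = 0.
Discriminant Δ = (tr M)² − 4·det M = 9 − (-76) = 85; √Δ = 9.219544.
λ = (tr M ± √Δ)/2 = (3 ± 9.219544)/2, giving (tr M − √Δ)/2 = -3.1098 and (tr M + √Δ)/2 = 6.1098.

Eigenvalues sorted in increasing order: [-3.1098, 6.1098].


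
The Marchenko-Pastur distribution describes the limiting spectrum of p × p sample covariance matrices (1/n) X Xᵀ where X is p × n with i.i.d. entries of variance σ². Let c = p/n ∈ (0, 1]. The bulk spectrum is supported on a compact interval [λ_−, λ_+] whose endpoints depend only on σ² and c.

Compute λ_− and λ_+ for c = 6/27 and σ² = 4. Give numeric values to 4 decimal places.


c = 6/27 = 0.222222; √c = 0.471405.
λ_− = σ² (1 − √c)² = 4 · (1 − 0.471405)² = 4 · (0.528595)² = 1.117653.
λ_+ = σ² (1 + √c)² = 4 · (1 + 0.471405)² = 4 · (1.471405)² = 8.660125.

Rounded to 4 decimal places: λ_− ≈ 1.1177, λ_+ ≈ 8.6601.


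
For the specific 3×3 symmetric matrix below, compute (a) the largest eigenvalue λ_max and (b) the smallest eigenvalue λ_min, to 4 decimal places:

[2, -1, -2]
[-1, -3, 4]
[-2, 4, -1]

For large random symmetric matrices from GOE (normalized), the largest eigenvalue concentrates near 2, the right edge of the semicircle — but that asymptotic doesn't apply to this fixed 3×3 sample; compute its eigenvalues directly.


Since M is real symmetric, all three eigenvalues are real; they are the roots of det(λI − M) = λ³ − (tr M) λ² + s λ − det M, where s is the sum of the principal 2×2 minors.
tr M = 2 + (-3) + (-1) = -2.
s = (2·(-3) − (-1)²) + (2·(-1) − (-2)²) + ((-3)·(-1) − 4²) = -7 + (-6) + (-13) = -26.
det M (expand along row 1) = 2·(-13) − (-1)·9 + (-2)·(-10) = 3.
Characteristic polynomial: λ³ + 2λ² − 26λ − 3 = 0.
Substitute λ = y + (tr M)/3 = y − 0.666667 to remove the quadratic term: y³ + p·y + q = 0 with p = s − (tr M)²/3 = -27.333333 and q = −2(tr M)³/27 + (tr M)·s/3 − det M = 14.925926.
Three real roots ⇒ use the trigonometric (Viète) form: r = 2√(−p/3) = 6.036923, φ = arccos(3q/(p·r)) = arccos(-0.271365) = 1.845608 rad.
y_k = r·cos(φ/3 − 2πk/3) for k = 0, 1, 2 gives y = 4.930093, 0.552232, -5.482325.
λ_k = y_k − 0.666667 gives λ = 4.2634, -0.1144, -6.1490 (check: the sum is -2.0000 = tr M).

Hence λ_max = 4.2634 and λ_min = -6.1490.


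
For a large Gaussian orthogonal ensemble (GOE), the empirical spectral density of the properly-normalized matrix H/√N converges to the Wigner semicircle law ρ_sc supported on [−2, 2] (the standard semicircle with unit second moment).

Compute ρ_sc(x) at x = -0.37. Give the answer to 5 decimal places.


ρ_sc(x) = (1/(2π)) √(4 − x²). With x = -0.37:
  4 − x² = 4 − (-0.37)² = 4 − 0.136900 = 3.863100.
  √(4 − x²) = 1.965477.
  1/(2π) = 0.159155.
  ρ_sc(-0.37) = 0.159155 · 1.965477 = 0.312815.

Rounded to 5 decimal places: ρ_sc(-0.37) ≈ 0.31282.


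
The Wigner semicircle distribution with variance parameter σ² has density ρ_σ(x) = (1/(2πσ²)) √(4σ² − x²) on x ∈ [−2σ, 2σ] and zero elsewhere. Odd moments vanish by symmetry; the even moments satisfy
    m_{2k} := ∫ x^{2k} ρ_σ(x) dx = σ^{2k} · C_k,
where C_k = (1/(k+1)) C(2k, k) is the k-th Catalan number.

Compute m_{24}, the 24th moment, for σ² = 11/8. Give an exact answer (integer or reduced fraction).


By the scaled semicircle moment identity, m_{2k} = σ^{2k} · C_k with k = 12.
C_12 = (1/(k+1)) · C(2k, k) = (1/13) · C(24, 12) = (1/13) · 2704156 = 208012.
σ^{2k} = (σ²)^k = (11/8)^12 = 3138428376721/68719476736.

Therefore m_{24} = σ^{24} · C_12 = (3138428376721/68719476736) · 208012 = 163207690874622163/17179869184.


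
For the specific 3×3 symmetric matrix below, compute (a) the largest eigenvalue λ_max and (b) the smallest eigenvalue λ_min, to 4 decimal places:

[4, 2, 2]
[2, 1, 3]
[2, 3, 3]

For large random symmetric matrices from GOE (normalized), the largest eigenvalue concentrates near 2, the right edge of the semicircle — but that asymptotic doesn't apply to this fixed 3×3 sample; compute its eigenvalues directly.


Since M is real symmetric, all three eigenvalues are real; they are the roots of det(λI − M) = λ³ − (tr M) λ² + s λ − det M, where s is the sum of the principal 2×2 minors.
tr M = 4 + 1 + 3 = 8.
s = (4·1 − 2²) + (4·3 − 2²) + (1·3 − 3²) = 0 + 8 + (-6) = 2.
det M (expand along row 1) = 4·(-6) − 2·0 + 2·4 = -16.
Characteristic polynomial: λ³ − 8λ² + 2λ + 16 = 0.
Substitute λ = y + (tr M)/3 = y + 2.666667 to remove the quadratic term: y³ + p·y + q = 0 with p = s − (tr M)²/3 = -19.333333 and q = −2(tr M)³/27 + (tr M)·s/3 − det M = -16.592593.
Three real roots ⇒ use the trigonometric (Viète) form: r = 2√(−p/3) = 5.077182, φ = arccos(3q/(p·r)) = arccos(0.507114) = 1.038963 rad.
y_k = r·cos(φ/3 − 2πk/3) for k = 0, 1, 2 gives y = 4.775739, -0.895365, -3.880374.
λ_k = y_k + 2.666667 gives λ = 7.4424, 1.7713, -1.2137 (check: the sum is 8.0000 = tr M).

Hence λ_max = 7.4424 and λ_min = -1.2137.


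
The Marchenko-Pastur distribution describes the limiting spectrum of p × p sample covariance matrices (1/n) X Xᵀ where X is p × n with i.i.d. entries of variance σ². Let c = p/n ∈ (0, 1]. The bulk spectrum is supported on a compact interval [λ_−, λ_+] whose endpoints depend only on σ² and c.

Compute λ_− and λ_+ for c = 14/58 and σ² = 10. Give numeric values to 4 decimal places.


c = 14/58 = 0.241379; √c = 0.491304.
λ_− = σ² (1 − √c)² = 10 · (1 − 0.491304)² = 10 · (0.508696)² = 2.587719.
λ_+ = σ² (1 + √c)² = 10 · (1 + 0.491304)² = 10 · (1.491304)² = 22.239867.

Rounded to 4 decimal places: λ_− ≈ 2.5877, λ_+ ≈ 22.2399.


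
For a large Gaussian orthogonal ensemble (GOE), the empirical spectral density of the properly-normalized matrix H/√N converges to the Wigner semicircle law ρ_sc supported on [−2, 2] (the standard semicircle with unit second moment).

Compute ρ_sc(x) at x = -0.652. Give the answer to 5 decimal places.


ρ_sc(x) = (1/(2π)) √(4 − x²). With x = -0.652:
  4 − x² = 4 − (-0.652)² = 4 − 0.425104 = 3.574896.
  √(4 − x²) = 1.890740.
  1/(2π) = 0.159155.
  ρ_sc(-0.652) = 0.159155 · 1.890740 = 0.300921.

Rounded to 5 decimal places: ρ_sc(-0.652) ≈ 0.30092.


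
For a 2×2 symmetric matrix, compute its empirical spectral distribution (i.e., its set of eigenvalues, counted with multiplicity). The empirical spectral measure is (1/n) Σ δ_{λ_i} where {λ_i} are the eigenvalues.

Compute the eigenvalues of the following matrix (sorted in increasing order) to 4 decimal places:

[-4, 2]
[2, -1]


Since M is real symmetric, both eigenvalues are real; they are the roots of det(λI − M) = λ² − (tr M) λ + det M.
tr M = -4 + (-1) = -5.
det M = (-4)·(-1) − 2² = 4 − 4 = 0.
Characteristic polynomial: λ² + 5λ = 0.
Discriminant Δ = (tr M)² − 4·det M = 25 − 0 = 25; √Δ = 5.000000.
λ = (tr M ± √Δ)/2 = (-5 ± 5.000000)/2, giving (tr M − √Δ)/2 = -5.0000 and (tr M + √Δ)/2 = 0.0000.

Eigenvalues sorted in increasing order: [-5.0000, 0.0000].


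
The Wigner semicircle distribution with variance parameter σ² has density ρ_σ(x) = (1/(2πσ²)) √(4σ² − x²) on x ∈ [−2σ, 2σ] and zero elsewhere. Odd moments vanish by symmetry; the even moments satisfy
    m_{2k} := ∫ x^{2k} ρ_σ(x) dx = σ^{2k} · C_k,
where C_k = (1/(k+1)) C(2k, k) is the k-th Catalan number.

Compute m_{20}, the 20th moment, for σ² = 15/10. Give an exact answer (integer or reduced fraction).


By the scaled semicircle moment identity, m_{2k} = σ^{2k} · C_k with k = 10.
C_10 = (1/(k+1)) · C(2k, k) = (1/11) · C(20, 10) = (1/11) · 184756 = 16796.
σ^{2k} = (σ²)^k = (15/10)^10 = 59049/1024.

Therefore m_{20} = σ^{20} · C_10 = (59049/1024) · 16796 = 247946751/256.


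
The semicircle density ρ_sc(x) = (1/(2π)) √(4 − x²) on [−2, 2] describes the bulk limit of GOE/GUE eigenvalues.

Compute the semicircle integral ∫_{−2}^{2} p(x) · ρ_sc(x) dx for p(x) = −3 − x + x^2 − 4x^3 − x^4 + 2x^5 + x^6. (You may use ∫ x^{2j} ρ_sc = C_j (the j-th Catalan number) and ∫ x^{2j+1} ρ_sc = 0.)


Write p(x) = Σ a_i x^i, split into monomials and integrate each against ρ_sc separately.
Using ∫ x^{2j} ρ_sc = C_j = (1/(j+1)) C(2j, j) (Catalan numbers) and ∫ x^{2j+1} ρ_sc = 0 (odd monomials vanish by symmetry):
  i = 0 (even): a_0 · C_{0} = -3 · 1 = -3
  i = 1 (odd): ∫ x^1 ρ_sc = 0 (vanishes)
  i = 2 (even): a_2 · C_{1} = 1 · 1 = 1
  i = 3 (odd): ∫ x^3 ρ_sc = 0 (vanishes)
  i = 4 (even): a_4 · C_{2} = -1 · 2 = -2
  i = 5 (odd): ∫ x^5 ρ_sc = 0 (vanishes)
  i = 6 (even): a_6 · C_{3} = 1 · 5 = 5

Summing the contributions: ∫_{−2}^{2} p(x) ρ_sc(x) dx = (-3) + 1 + (-2) + 5 = 1.


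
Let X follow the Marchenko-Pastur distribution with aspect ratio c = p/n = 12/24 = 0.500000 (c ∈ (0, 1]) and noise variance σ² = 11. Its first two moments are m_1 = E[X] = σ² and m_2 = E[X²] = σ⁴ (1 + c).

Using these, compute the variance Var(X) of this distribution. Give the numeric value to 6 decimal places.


m_1 = E[X] = σ² = 11, so m_1² = 121.
m_2 = E[X²] = σ⁴ (1 + c) = 121 · (1 + 0.500000) = 121 · 1.500000 = 181.500000.
(Note m_2 − m_1² simplifies to c · σ⁴ = 0.500000 · 121.)

Var(X) = m_2 − m_1² = 181.500000 − 121 = 60.500000.


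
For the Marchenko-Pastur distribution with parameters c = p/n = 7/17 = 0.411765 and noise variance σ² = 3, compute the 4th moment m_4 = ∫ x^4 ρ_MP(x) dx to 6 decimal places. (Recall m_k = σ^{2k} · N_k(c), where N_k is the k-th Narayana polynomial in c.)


E[X⁴] = σ⁸ (1 + 6c + 6c² + c³) (fourth MP moment). With σ² = 3 (so σ⁸ = 81) and c = 7/17 = 0.411765: E[X⁴] = 81 · (1 + 6·0.411765 + 6·(0.411765)² + (0.411765)³) = 81 · 4.557704.

So E[X^4] = 369.174028.


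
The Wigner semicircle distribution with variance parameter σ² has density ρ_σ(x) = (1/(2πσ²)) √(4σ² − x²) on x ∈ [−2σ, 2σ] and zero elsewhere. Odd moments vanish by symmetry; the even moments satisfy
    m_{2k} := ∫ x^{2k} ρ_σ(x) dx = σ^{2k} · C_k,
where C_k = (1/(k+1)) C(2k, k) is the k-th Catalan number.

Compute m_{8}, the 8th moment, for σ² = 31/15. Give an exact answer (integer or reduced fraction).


By the scaled semicircle moment identity, m_{2k} = σ^{2k} · C_k with k = 4.
C_4 = (1/(k+1)) · C(2k, k) = (1/5) · C(8, 4) = (1/5) · 70 = 14.
σ^{2k} = (σ²)^k = (31/15)^4 = 923521/50625.

Therefore m_{8} = σ^{8} · C_4 = (923521/50625) · 14 = 12929294/50625.


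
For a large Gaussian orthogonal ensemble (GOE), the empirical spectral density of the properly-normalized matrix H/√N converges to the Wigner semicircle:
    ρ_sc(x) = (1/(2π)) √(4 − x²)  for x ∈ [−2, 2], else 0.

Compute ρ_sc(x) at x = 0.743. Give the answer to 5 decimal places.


ρ_sc(x) = (1/(2π)) √(4 − x²). With x = 0.743:
  4 − x² = 4 − (0.743)² = 4 − 0.552049 = 3.447951.
  √(4 − x²) = 1.856866.
  1/(2π) = 0.159155.
  ρ_sc(0.743) = 0.159155 · 1.856866 = 0.295529.

Rounded to 5 decimal places: ρ_sc(0.743) ≈ 0.29553.


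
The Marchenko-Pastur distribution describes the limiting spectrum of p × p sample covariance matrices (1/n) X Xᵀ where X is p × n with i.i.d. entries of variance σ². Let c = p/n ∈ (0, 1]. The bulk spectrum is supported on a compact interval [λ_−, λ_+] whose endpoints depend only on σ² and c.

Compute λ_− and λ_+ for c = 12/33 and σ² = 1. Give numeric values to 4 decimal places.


c = 12/33 = 0.363636; √c = 0.603023.
λ_− = σ² (1 − √c)² = 1 · (1 − 0.603023)² = 1 · (0.396977)² = 0.157591.
λ_+ = σ² (1 + √c)² = 1 · (1 + 0.603023)² = 1 · (1.603023)² = 2.569682.

Rounded to 4 decimal places: λ_− ≈ 0.1576, λ_+ ≈ 2.5697.


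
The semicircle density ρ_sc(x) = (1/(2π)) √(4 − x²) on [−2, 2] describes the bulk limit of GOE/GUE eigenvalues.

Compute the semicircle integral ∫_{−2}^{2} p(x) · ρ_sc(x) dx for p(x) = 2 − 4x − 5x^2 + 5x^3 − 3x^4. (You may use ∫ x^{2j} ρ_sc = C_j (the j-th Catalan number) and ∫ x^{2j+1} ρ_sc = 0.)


Write p(x) = Σ a_i x^i, split into monomials and integrate each against ρ_sc separately.
Using ∫ x^{2j} ρ_sc = C_j = (1/(j+1)) C(2j, j) (Catalan numbers) and ∫ x^{2j+1} ρ_sc = 0 (odd monomials vanish by symmetry):
  i = 0 (even): a_0 · C_{0} = 2 · 1 = 2
  i = 1 (odd): ∫ x^1 ρ_sc = 0 (vanishes)
  i = 2 (even): a_2 · C_{1} = -5 · 1 = -5
  i = 3 (odd): ∫ x^3 ρ_sc = 0 (vanishes)
  i = 4 (even): a_4 · C_{2} = -3 · 2 = -6

Summing the contributions: ∫_{−2}^{2} p(x) ρ_sc(x) dx = 2 + (-5) + (-6) = -9.


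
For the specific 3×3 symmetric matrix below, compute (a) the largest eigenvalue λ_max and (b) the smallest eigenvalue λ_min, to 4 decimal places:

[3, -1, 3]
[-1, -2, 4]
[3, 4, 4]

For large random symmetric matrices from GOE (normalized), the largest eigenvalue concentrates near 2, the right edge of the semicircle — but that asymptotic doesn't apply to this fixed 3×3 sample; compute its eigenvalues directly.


Since M is real symmetric, all three eigenvalues are real; they are the roots of det(λI − M) = λ³ − (tr M) λ² + s λ − det M, where s is the sum of the principal 2×2 minors.
tr M = 3 + (-2) + 4 = 5.
s = (3·(-2) − (-1)²) + (3·4 − 3²) + ((-2)·4 − 4²) = -7 + 3 + (-24) = -28.
det M (expand along row 1) = 3·(-24) − (-1)·(-16) + 3·2 = -82.
Characteristic polynomial: λ³ − 5λ² − 28λ + 82 = 0.
Substitute λ = y + (tr M)/3 = y + 1.666667 to remove the quadratic term: y³ + p·y + q = 0 with p = s − (tr M)²/3 = -36.333333 and q = −2(tr M)³/27 + (tr M)·s/3 − det M = 26.074074.
Three real roots ⇒ use the trigonometric (Viète) form: r = 2√(−p/3) = 6.960204, φ = arccos(3q/(p·r)) = arccos(-0.309316) = 1.885270 rad.
y_k = r·cos(φ/3 − 2πk/3) for k = 0, 1, 2 gives y = 5.630494, 0.728266, -6.358760.
λ_k = y_k + 1.666667 gives λ = 7.2972, 2.3949, -4.6921 (check: the sum is 5.0000 = tr M).

Hence λ_max = 7.2972 and λ_min = -4.6921.


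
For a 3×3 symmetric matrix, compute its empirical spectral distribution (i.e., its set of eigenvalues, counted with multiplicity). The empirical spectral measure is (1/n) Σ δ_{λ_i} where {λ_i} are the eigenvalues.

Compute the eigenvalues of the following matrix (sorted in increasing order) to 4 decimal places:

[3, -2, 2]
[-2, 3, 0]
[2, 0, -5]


Since M is real symmetric, all three eigenvalues are real; they are the roots of det(λI − M) = λ³ − (tr M) λ² + s λ − det M, where s is the sum of the principal 2×2 minors.
tr M = 3 + 3 + (-5) = 1.
s = (3·3 − (-2)²) + (3·(-5) − 2²) + (3·(-5) − 0²) = 5 + (-19) + (-15) = -29.
det M (expand along row 1) = 3·(-15) − (-2)·10 + 2·(-6) = -37.
Characteristic polynomial: λ³ − λ² − 29λ + 37 = 0.
Substitute λ = y + (tr M)/3 = y + 0.333333 to remove the quadratic term: y³ + p·y + q = 0 with p = s − (tr M)²/3 = -29.333333 and q = −2(tr M)³/27 + (tr M)·s/3 − det M = 27.259259.
Three real roots ⇒ use the trigonometric (Viète) form: r = 2√(−p/3) = 6.253888, φ = arccos(3q/(p·r)) = arccos(-0.445783) = 2.032845 rad.
y_k = r·cos(φ/3 − 2πk/3) for k = 0, 1, 2 gives y = 4.872217, 0.959398, -5.831614.
λ_k = y_k + 0.333333 gives λ = 5.2056, 1.2927, -5.4983 (check: the sum is 1.0000 = tr M).

Eigenvalues sorted in increasing order: [-5.4983, 1.2927, 5.2056].


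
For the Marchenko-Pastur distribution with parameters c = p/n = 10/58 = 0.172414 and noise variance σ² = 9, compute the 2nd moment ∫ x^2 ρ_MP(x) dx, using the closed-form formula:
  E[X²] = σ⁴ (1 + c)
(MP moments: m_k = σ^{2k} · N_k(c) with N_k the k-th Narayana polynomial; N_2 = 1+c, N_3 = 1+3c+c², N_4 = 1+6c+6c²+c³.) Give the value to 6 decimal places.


E[X²] = σ⁴ (1 + c) (second MP moment). With σ² = 9 (so σ⁴ = 81) and c = 10/58 = 0.172414: E[X²] = 81 · (1 + 0.172414) = 81 · 1.172414.

So E[X^2] = 94.965517.


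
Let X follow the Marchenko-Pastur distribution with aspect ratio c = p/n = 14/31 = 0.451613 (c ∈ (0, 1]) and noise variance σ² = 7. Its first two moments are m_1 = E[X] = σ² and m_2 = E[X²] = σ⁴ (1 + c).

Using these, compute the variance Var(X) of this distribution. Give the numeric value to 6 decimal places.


m_1 = E[X] = σ² = 7, so m_1² = 49.
m_2 = E[X²] = σ⁴ (1 + c) = 49 · (1 + 0.451613) = 49 · 1.451613 = 71.129032.
(Note m_2 − m_1² simplifies to c · σ⁴ = 0.451613 · 49.)

Var(X) = m_2 − m_1² = 71.129032 − 49 = 22.129032.


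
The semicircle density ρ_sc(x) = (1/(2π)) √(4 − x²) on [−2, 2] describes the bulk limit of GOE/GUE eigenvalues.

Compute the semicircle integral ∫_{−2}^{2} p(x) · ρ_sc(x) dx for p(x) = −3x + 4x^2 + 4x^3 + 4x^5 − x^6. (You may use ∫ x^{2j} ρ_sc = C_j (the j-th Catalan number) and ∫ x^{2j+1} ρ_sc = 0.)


Write p(x) = Σ a_i x^i, split into monomials and integrate each against ρ_sc separately.
Using ∫ x^{2j} ρ_sc = C_j = (1/(j+1)) C(2j, j) (Catalan numbers) and ∫ x^{2j+1} ρ_sc = 0 (odd monomials vanish by symmetry):
  i = 1 (odd): ∫ x^1 ρ_sc = 0 (vanishes)
  i = 2 (even): a_2 · C_{1} = 4 · 1 = 4
  i = 3 (odd): ∫ x^3 ρ_sc = 0 (vanishes)
  i = 5 (odd): ∫ x^5 ρ_sc = 0 (vanishes)
  i = 6 (even): a_6 · C_{3} = -1 · 5 = -5

Summing the contributions: ∫_{−2}^{2} p(x) ρ_sc(x) dx = 4 + (-5) = -1.


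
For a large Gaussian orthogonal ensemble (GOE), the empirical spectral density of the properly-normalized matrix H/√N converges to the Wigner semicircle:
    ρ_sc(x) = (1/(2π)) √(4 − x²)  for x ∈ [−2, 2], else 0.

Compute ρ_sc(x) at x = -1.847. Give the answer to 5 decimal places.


ρ_sc(x) = (1/(2π)) √(4 − x²). With x = -1.847:
  4 − x² = 4 − (-1.847)² = 4 − 3.411409 = 0.588591.
  √(4 − x²) = 0.767197.
  1/(2π) = 0.159155.
  ρ_sc(-1.847) = 0.159155 · 0.767197 = 0.122103.

Rounded to 5 decimal places: ρ_sc(-1.847) ≈ 0.12210.


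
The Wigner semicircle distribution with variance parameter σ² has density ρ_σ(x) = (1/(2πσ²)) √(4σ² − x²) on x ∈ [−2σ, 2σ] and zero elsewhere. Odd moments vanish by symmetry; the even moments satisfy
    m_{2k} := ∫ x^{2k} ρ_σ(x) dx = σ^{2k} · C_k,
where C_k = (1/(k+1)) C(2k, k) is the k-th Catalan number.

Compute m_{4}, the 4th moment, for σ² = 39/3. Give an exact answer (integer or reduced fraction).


By the scaled semicircle moment identity, m_{2k} = σ^{2k} · C_k with k = 2.
C_2 = (1/(k+1)) · C(2k, k) = (1/3) · C(4, 2) = (1/3) · 6 = 2.
σ^{2k} = (σ²)^k = (39/3)^2 = 169.

Therefore m_{4} = σ^{4} · C_2 = 169 · 2 = 338.


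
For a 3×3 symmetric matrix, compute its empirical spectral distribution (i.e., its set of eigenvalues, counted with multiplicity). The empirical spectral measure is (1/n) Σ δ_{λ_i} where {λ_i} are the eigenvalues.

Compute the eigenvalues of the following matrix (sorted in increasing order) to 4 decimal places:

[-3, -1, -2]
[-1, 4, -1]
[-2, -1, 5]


Since M is real symmetric, all three eigenvalues are real; they are the roots of det(λI − M) = λ³ − (tr M) λ² + s λ − det M, where s is the sum of the principal 2×2 minors.
tr M = -3 + 4 + 5 = 6.
s = ((-3)·4 − (-1)²) + ((-3)·5 − (-2)²) + (4·5 − (-1)²) = -13 + (-19) + 19 = -13.
det M (expand along row 1) = (-3)·19 − (-1)·(-7) + (-2)·9 = -82.
Characteristic polynomial: λ³ − 6λ² − 13λ + 82 = 0.
Substitute λ = y + (tr M)/3 = y + 2.000000 to remove the quadratic term: y³ + p·y + q = 0 with p = s − (tr M)²/3 = -25.000000 and q = −2(tr M)³/27 + (tr M)·s/3 − det M = 40.000000.
Three real roots ⇒ use the trigonometric (Viète) form: r = 2√(−p/3) = 5.773503, φ = arccos(3q/(p·r)) = arccos(-0.831384) = 2.552391 rad.
y_k = r·cos(φ/3 − 2πk/3) for k = 0, 1, 2 gives y = 3.806957, 1.855552, -5.662509.
λ_k = y_k + 2.000000 gives λ = 5.8070, 3.8556, -3.6625 (check: the sum is 6.0000 = tr M).

Eigenvalues sorted in increasing order: [-3.6625, 3.8556, 5.8070].


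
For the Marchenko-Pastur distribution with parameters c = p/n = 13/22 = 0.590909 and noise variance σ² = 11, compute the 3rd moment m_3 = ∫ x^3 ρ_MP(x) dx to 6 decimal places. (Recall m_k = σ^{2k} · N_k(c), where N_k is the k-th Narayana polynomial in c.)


E[X³] = σ⁶ (1 + 3c + c²) (third MP moment). With σ² = 11 (so σ⁶ = 1331) and c = 13/22 = 0.590909: E[X³] = 1331 · (1 + 3·0.590909 + (0.590909)²) = 1331 · 3.121901.

So E[X^3] = 4155.250000.


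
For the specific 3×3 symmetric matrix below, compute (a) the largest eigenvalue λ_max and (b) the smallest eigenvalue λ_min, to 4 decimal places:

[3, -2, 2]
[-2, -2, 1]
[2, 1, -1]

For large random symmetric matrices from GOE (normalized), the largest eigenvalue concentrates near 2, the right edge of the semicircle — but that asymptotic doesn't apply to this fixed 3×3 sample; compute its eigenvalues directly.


Since M is real symmetric, all three eigenvalues are real; they are the roots of det(λI − M) = λ³ − (tr M) λ² + s λ − det M, where s is the sum of the principal 2×2 minors.
tr M = 3 + (-2) + (-1) = 0.
s = (3·(-2) − (-2)²) + (3·(-1) − 2²) + ((-2)·(-1) − 1²) = -10 + (-7) + 1 = -16.
det M (expand along row 1) = 3·1 − (-2)·0 + 2·2 = 7.
Characteristic polynomial: λ³ − 16λ − 7 = 0.
Substitute λ = y + (tr M)/3 = y + 0.000000 to remove the quadratic term: y³ + p·y + q = 0 with p = s − (tr M)²/3 = -16.000000 and q = −2(tr M)³/27 + (tr M)·s/3 − det M = -7.000000.
Three real roots ⇒ use the trigonometric (Viète) form: r = 2√(−p/3) = 4.618802, φ = arccos(3q/(p·r)) = arccos(0.284165) = 1.282661 rad.
y_k = r·cos(φ/3 − 2πk/3) for k = 0, 1, 2 gives y = 4.203030, -0.442931, -3.760099.
λ_k = y_k + 0.000000 gives λ = 4.2030, -0.4429, -3.7601 (check: the sum is 0.0000 = tr M).

Hence λ_max = 4.2030 and λ_min = -3.7601.


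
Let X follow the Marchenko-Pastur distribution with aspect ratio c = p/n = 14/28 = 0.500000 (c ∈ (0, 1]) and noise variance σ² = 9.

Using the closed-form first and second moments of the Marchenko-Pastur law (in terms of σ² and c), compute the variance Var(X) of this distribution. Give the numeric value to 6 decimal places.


Recall the MP moments m_1 = E[X] = σ² and m_2 = E[X²] = σ⁴ (1 + c).
m_1 = E[X] = σ² = 9, so m_1² = 81.
m_2 = E[X²] = σ⁴ (1 + c) = 81 · (1 + 0.500000) = 81 · 1.500000 = 121.500000.
(Note m_2 − m_1² simplifies to c · σ⁴ = 0.500000 · 81.)

Var(X) = m_2 − m_1² = 121.500000 − 81 = 40.500000.


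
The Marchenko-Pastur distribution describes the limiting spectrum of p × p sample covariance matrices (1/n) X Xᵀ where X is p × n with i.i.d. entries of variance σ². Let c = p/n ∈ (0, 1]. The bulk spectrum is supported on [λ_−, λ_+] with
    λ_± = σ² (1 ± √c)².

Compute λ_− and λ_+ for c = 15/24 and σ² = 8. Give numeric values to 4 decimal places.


c = 15/24 = 0.625000; √c = 0.790569.
λ_− = σ² (1 − √c)² = 8 · (1 − 0.790569)² = 8 · (0.209431)² = 0.350889.
λ_+ = σ² (1 + √c)² = 8 · (1 + 0.790569)² = 8 · (1.790569)² = 25.649111.

Rounded to 4 decimal places: λ_− ≈ 0.3509, λ_+ ≈ 25.6491.


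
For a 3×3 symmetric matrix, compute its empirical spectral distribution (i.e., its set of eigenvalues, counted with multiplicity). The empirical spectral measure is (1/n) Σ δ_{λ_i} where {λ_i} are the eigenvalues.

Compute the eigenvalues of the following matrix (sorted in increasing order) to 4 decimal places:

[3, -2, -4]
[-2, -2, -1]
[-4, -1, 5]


Since M is real symmetric, all three eigenvalues are real; they are the roots of det(λI − M) = λ³ − (tr M) λ² + s λ − det M, where s is the sum of the principal 2×2 minors.
tr M = 3 + (-2) + 5 = 6.
s = (3·(-2) − (-2)²) + (3·5 − (-4)²) + ((-2)·5 − (-1)²) = -10 + (-1) + (-11) = -22.
det M (expand along row 1) = 3·(-11) − (-2)·(-14) + (-4)·(-6) = -37.
Characteristic polynomial: λ³ − 6λ² − 22λ + 37 = 0.
Substitute λ = y + (tr M)/3 = y + 2.000000 to remove the quadratic term: y³ + p·y + q = 0 with p = s − (tr M)²/3 = -34.000000 and q = −2(tr M)³/27 + (tr M)·s/3 − det M = -23.000000.
Three real roots ⇒ use the trigonometric (Viète) form: r = 2√(−p/3) = 6.733003, φ = arccos(3q/(p·r)) = arccos(0.301413) = 1.264623 rad.
y_k = r·cos(φ/3 − 2πk/3) for k = 0, 1, 2 gives y = 6.143593, -0.685964, -5.457629.
λ_k = y_k + 2.000000 gives λ = 8.1436, 1.3140, -3.4576 (check: the sum is 6.0000 = tr M).

Eigenvalues sorted in increasing order: [-3.4576, 1.3140, 8.1436].


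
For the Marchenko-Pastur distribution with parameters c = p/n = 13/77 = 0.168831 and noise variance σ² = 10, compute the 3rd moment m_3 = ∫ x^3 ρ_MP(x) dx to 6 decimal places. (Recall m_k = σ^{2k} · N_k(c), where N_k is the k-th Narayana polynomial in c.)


E[X³] = σ⁶ (1 + 3c + c²) (third MP moment). With σ² = 10 (so σ⁶ = 1000) and c = 13/77 = 0.168831: E[X³] = 1000 · (1 + 3·0.168831 + (0.168831)²) = 1000 · 1.534997.

So E[X^3] = 1534.997470.


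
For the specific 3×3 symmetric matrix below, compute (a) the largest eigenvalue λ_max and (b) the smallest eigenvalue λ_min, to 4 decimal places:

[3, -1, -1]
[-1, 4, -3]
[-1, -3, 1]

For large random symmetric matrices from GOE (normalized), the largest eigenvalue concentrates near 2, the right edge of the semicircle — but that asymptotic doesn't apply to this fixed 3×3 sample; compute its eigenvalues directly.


Since M is real symmetric, all three eigenvalues are real; they are the roots of det(λI − M) = λ³ − (tr M) λ² + s λ − det M, where s is the sum of the principal 2×2 minors.
tr M = 3 + 4 + 1 = 8.
s = (3·4 − (-1)²) + (3·1 − (-1)²) + (4·1 − (-3)²) = 11 + 2 + (-5) = 8.
det M (expand along row 1) = 3·(-5) − (-1)·(-4) + (-1)·7 = -26.
Characteristic polynomial: λ³ − 8λ² + 8λ + 26 = 0.
Substitute λ = y + (tr M)/3 = y + 2.666667 to remove the quadratic term: y³ + p·y + q = 0 with p = s − (tr M)²/3 = -13.333333 and q = −2(tr M)³/27 + (tr M)·s/3 − det M = 9.407407.
Three real roots ⇒ use the trigonometric (Viète) form: r = 2√(−p/3) = 4.216370, φ = arccos(3q/(p·r)) = arccos(-0.502012) = 2.096719 rad.
y_k = r·cos(φ/3 − 2πk/3) for k = 0, 1, 2 gives y = 3.227826, 0.735382, -3.963208.
λ_k = y_k + 2.666667 gives λ = 5.8945, 3.4020, -1.2965 (check: the sum is 8.0000 = tr M).

Hence λ_max = 5.8945 and λ_min = -1.2965.


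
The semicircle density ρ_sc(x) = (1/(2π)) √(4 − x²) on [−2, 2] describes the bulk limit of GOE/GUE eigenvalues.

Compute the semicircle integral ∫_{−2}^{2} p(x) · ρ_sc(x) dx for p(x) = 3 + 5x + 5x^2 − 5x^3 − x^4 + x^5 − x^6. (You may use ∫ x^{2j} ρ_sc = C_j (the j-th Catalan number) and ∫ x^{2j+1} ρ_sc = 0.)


Write p(x) = Σ a_i x^i, split into monomials and integrate each against ρ_sc separately.
Using ∫ x^{2j} ρ_sc = C_j = (1/(j+1)) C(2j, j) (Catalan numbers) and ∫ x^{2j+1} ρ_sc = 0 (odd monomials vanish by symmetry):
  i = 0 (even): a_0 · C_{0} = 3 · 1 = 3
  i = 1 (odd): ∫ x^1 ρ_sc = 0 (vanishes)
  i = 2 (even): a_2 · C_{1} = 5 · 1 = 5
  i = 3 (odd): ∫ x^3 ρ_sc = 0 (vanishes)
  i = 4 (even): a_4 · C_{2} = -1 · 2 = -2
  i = 5 (odd): ∫ x^5 ρ_sc = 0 (vanishes)
  i = 6 (even): a_6 · C_{3} = -1 · 5 = -5

Summing the contributions: ∫_{−2}^{2} p(x) ρ_sc(x) dx = 3 + 5 + (-2) + (-5) = 1.


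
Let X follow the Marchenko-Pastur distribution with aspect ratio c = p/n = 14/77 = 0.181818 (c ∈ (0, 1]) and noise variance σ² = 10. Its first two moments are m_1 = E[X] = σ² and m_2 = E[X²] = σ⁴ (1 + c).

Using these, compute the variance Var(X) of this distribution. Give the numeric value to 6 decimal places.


m_1 = E[X] = σ² = 10, so m_1² = 100.
m_2 = E[X²] = σ⁴ (1 + c) = 100 · (1 + 0.181818) = 100 · 1.181818 = 118.181818.
(Note m_2 − m_1² simplifies to c · σ⁴ = 0.181818 · 100.)

Var(X) = m_2 − m_1² = 118.181818 − 100 = 18.181818.


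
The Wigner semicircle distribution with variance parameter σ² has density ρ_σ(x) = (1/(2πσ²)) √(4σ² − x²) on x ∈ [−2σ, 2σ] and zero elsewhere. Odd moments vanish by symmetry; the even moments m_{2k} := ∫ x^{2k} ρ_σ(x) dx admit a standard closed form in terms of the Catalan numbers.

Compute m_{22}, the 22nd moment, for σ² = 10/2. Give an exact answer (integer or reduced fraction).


By the scaled semicircle moment identity, m_{2k} = σ^{2k} · C_k with k = 11.
C_11 = (1/(k+1)) · C(2k, k) = (1/12) · C(22, 11) = (1/12) · 705432 = 58786.
σ^{2k} = (σ²)^k = (10/2)^11 = 48828125.

Therefore m_{22} = σ^{22} · C_11 = 48828125 · 58786 = 2870410156250.


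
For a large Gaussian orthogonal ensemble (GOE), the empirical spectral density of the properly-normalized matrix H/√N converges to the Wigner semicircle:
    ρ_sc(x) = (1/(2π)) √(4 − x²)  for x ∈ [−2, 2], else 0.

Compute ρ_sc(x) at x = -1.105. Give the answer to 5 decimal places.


ρ_sc(x) = (1/(2π)) √(4 − x²). With x = -1.105:
  4 − x² = 4 − (-1.105)² = 4 − 1.221025 = 2.778975.
  √(4 − x²) = 1.667026.
  1/(2π) = 0.159155.
  ρ_sc(-1.105) = 0.159155 · 1.667026 = 0.265315.

Rounded to 5 decimal places: ρ_sc(-1.105) ≈ 0.26532.


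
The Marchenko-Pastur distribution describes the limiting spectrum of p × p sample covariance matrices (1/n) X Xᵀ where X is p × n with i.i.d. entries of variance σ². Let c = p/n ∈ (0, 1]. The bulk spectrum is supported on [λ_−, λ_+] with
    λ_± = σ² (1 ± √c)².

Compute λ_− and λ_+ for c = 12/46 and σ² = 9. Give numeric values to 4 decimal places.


c = 12/46 = 0.260870; √c = 0.510754.
λ_− = σ² (1 − √c)² = 9 · (1 − 0.510754)² = 9 · (0.489246)² = 2.154256.
λ_+ = σ² (1 + √c)² = 9 · (1 + 0.510754)² = 9 · (1.510754)² = 20.541397.

Rounded to 4 decimal places: λ_− ≈ 2.1543, λ_+ ≈ 20.5414.


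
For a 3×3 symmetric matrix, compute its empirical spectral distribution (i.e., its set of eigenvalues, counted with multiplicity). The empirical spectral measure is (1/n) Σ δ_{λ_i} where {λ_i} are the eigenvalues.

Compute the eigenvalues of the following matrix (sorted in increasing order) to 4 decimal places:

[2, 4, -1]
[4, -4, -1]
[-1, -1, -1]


Since M is real symmetric, all three eigenvalues are real; they are the roots of det(λI − M) = λ³ − (tr M) λ² + s λ − det M, where s is the sum of the principal 2×2 minors.
tr M = 2 + (-4) + (-1) = -3.
s = (2·(-4) − 4²) + (2·(-1) − (-1)²) + ((-4)·(-1) − (-1)²) = -24 + (-3) + 3 = -24.
det M (expand along row 1) = 2·3 − 4·(-5) + (-1)·(-8) = 34.
Characteristic polynomial: λ³ + 3λ² − 24λ − 34 = 0.
Substitute λ = y + (tr M)/3 = y − 1.000000 to remove the quadratic term: y³ + p·y + q = 0 with p = s − (tr M)²/3 = -27.000000 and q = −2(tr M)³/27 + (tr M)·s/3 − det M = -8.000000.
Three real roots ⇒ use the trigonometric (Viète) form: r = 2√(−p/3) = 6.000000, φ = arccos(3q/(p·r)) = arccos(0.148148) = 1.422101 rad.
y_k = r·cos(φ/3 − 2πk/3) for k = 0, 1, 2 gives y = 5.338406, -0.297269, -5.041136.
λ_k = y_k − 1.000000 gives λ = 4.3384, -1.2973, -6.0411 (check: the sum is -3.0000 = tr M).

Eigenvalues sorted in increasing order: [-6.0411, -1.2973, 4.3384].


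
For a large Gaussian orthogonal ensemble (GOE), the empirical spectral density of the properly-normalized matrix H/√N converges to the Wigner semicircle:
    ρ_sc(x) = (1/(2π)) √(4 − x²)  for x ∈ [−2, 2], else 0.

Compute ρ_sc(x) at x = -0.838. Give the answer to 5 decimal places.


ρ_sc(x) = (1/(2π)) √(4 − x²). With x = -0.838:
  4 − x² = 4 − (-0.838)² = 4 − 0.702244 = 3.297756.
  √(4 − x²) = 1.815972.
  1/(2π) = 0.159155.
  ρ_sc(-0.838) = 0.159155 · 1.815972 = 0.289021.

Rounded to 5 decimal places: ρ_sc(-0.838) ≈ 0.28902.


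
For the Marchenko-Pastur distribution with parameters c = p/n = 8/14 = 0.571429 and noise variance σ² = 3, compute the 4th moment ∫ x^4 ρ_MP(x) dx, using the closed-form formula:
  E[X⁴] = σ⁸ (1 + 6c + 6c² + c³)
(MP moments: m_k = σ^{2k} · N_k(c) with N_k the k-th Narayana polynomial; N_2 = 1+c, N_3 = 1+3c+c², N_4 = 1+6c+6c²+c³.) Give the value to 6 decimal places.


E[X⁴] = σ⁸ (1 + 6c + 6c² + c³) (fourth MP moment). With σ² = 3 (so σ⁸ = 81) and c = 8/14 = 0.571429: E[X⁴] = 81 · (1 + 6·0.571429 + 6·(0.571429)² + (0.571429)³) = 81 · 6.574344.

So E[X^4] = 532.521866.


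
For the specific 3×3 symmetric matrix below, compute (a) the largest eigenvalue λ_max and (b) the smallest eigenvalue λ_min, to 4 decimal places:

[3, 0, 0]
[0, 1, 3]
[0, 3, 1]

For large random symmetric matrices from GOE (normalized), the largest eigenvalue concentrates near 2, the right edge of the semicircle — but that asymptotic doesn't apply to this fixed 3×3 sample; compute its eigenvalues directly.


Since M is real symmetric, all three eigenvalues are real; they are the roots of det(λI − M) = λ³ − (tr M) λ² + s λ − det M, where s is the sum of the principal 2×2 minors.
tr M = 3 + 1 + 1 = 5.
s = (3·1 − 0²) + (3·1 − 0²) + (1·1 − 3²) = 3 + 3 + (-8) = -2.
det M (expand along row 1) = 3·(-8) − 0·0 + 0·0 = -24.
Characteristic polynomial: λ³ − 5λ² − 2λ + 24 = 0.
Substitute λ = y + (tr M)/3 = y + 1.666667 to remove the quadratic term: y³ + p·y + q = 0 with p = s − (tr M)²/3 = -10.333333 and q = −2(tr M)³/27 + (tr M)·s/3 − det M = 11.407407.
Three real roots ⇒ use the trigonometric (Viète) form: r = 2√(−p/3) = 3.711843, φ = arccos(3q/(p·r)) = arccos(-0.892233) = 2.673062 rad.
y_k = r·cos(φ/3 − 2πk/3) for k = 0, 1, 2 gives y = 2.333333, 1.333333, -3.666667.
λ_k = y_k + 1.666667 gives λ = 4.0000, 3.0000, -2.0000 (check: the sum is 5.0000 = tr M).

Hence λ_max = 4.0000 and λ_min = -2.0000.


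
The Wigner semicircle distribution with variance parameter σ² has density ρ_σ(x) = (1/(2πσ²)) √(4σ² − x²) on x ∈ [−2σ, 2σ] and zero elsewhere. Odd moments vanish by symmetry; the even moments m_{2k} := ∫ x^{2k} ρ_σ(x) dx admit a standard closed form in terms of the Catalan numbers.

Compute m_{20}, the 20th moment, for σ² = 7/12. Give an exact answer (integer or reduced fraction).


By the scaled semicircle moment identity, m_{2k} = σ^{2k} · C_k with k = 10.
C_10 = (1/(k+1)) · C(2k, k) = (1/11) · C(20, 10) = (1/11) · 184756 = 16796.
σ^{2k} = (σ²)^k = (7/12)^10 = 282475249/61917364224.

Therefore m_{20} = σ^{20} · C_10 = (282475249/61917364224) · 16796 = 1186113570551/15479341056.


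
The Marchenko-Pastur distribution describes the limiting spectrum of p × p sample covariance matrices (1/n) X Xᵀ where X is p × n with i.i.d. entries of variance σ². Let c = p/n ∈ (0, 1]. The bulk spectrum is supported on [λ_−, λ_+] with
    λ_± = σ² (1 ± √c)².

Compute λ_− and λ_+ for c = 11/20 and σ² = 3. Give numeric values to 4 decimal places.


c = 11/20 = 0.550000; √c = 0.741620.
λ_− = σ² (1 − √c)² = 3 · (1 − 0.741620)² = 3 · (0.258380)² = 0.200281.
λ_+ = σ² (1 + √c)² = 3 · (1 + 0.741620)² = 3 · (1.741620)² = 9.099719.

Rounded to 4 decimal places: λ_− ≈ 0.2003, λ_+ ≈ 9.0997.


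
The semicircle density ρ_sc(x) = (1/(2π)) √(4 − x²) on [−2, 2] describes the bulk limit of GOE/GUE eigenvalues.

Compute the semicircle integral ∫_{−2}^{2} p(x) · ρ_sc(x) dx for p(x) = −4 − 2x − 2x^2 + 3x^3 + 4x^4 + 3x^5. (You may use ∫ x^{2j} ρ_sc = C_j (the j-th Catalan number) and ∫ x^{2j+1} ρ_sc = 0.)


Write p(x) = Σ a_i x^i, split into monomials and integrate each against ρ_sc separately.
Using ∫ x^{2j} ρ_sc = C_j = (1/(j+1)) C(2j, j) (Catalan numbers) and ∫ x^{2j+1} ρ_sc = 0 (odd monomials vanish by symmetry):
  i = 0 (even): a_0 · C_{0} = -4 · 1 = -4
  i = 1 (odd): ∫ x^1 ρ_sc = 0 (vanishes)
  i = 2 (even): a_2 · C_{1} = -2 · 1 = -2
  i = 3 (odd): ∫ x^3 ρ_sc = 0 (vanishes)
  i = 4 (even): a_4 · C_{2} = 4 · 2 = 8
  i = 5 (odd): ∫ x^5 ρ_sc = 0 (vanishes)

Summing the contributions: ∫_{−2}^{2} p(x) ρ_sc(x) dx = (-4) + (-2) + 8 = 2.


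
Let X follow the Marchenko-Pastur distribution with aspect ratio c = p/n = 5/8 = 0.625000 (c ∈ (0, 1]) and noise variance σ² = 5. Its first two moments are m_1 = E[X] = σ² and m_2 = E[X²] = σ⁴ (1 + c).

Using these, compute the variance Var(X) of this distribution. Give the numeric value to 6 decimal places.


m_1 = E[X] = σ² = 5, so m_1² = 25.
m_2 = E[X²] = σ⁴ (1 + c) = 25 · (1 + 0.625000) = 25 · 1.625000 = 40.625000.
(Note m_2 − m_1² simplifies to c · σ⁴ = 0.625000 · 25.)

Var(X) = m_2 − m_1² = 40.625000 − 25 = 15.625000.


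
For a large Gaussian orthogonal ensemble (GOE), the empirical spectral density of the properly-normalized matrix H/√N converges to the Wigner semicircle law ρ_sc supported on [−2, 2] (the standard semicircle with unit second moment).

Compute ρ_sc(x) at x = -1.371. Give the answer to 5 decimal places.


ρ_sc(x) = (1/(2π)) √(4 − x²). With x = -1.371:
  4 − x² = 4 − (-1.371)² = 4 − 1.879641 = 2.120359.
  √(4 − x²) = 1.456145.
  1/(2π) = 0.159155.
  ρ_sc(-1.371) = 0.159155 · 1.456145 = 0.231753.

Rounded to 5 decimal places: ρ_sc(-1.371) ≈ 0.23175.


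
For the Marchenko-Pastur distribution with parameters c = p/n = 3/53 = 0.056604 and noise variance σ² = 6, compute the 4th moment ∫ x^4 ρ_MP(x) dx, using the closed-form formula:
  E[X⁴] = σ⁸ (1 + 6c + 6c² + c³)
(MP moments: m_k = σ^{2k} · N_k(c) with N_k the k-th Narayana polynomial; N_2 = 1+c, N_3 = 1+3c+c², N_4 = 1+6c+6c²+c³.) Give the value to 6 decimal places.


E[X⁴] = σ⁸ (1 + 6c + 6c² + c³) (fourth MP moment). With σ² = 6 (so σ⁸ = 1296) and c = 3/53 = 0.056604: E[X⁴] = 1296 · (1 + 6·0.056604 + 6·(0.056604)² + (0.056604)³) = 1296 · 1.359028.

So E[X^4] = 1761.300187.
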